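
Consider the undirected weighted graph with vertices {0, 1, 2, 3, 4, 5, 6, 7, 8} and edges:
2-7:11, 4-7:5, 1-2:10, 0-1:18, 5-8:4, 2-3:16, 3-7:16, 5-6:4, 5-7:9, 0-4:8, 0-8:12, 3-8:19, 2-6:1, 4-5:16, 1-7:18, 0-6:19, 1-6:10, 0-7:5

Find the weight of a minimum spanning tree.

Kruskal: consider edges lightest-first.
2-6 (1): add — endpoints in different components.
5-6 (4): add — endpoints in different components.
5-8 (4): add — endpoints in different components.
0-7 (5): add — endpoints in different components.
4-7 (5): add — endpoints in different components.
0-4 (8): skip — 0 and 4 already connected.
5-7 (9): add — endpoints in different components.
1-2 (10): add — endpoints in different components.
1-6 (10): skip — 1 and 6 already connected.
2-7 (11): skip — 2 and 7 already connected.
0-8 (12): skip — 0 and 8 already connected.
2-3 (16): add — endpoints in different components.
MST edges: 2-6, 5-6, 5-8, 0-7, 4-7, 5-7, 1-2, 2-3; total weight 1+4+4+5+5+9+10+16 = 54.

54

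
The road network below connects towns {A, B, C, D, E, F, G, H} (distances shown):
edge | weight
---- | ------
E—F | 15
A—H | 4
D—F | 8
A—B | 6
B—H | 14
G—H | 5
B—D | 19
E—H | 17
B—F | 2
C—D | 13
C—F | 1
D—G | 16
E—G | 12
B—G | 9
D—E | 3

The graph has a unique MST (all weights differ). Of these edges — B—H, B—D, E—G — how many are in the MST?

0

Kruskal: consider edges lightest-first.
C—F (1): add — endpoints in different components.
B—F (2): add — endpoints in different components.
D—E (3): add — endpoints in different components.
A—H (4): add — endpoints in different components.
G—H (5): add — endpoints in different components.
A—B (6): add — endpoints in different components.
D—F (8): add — endpoints in different components.
MST edge set: {C—F, B—F, D—E, A—H, G—H, A—B, D—F}.
Of the listed edges, {} are in the MST → 0.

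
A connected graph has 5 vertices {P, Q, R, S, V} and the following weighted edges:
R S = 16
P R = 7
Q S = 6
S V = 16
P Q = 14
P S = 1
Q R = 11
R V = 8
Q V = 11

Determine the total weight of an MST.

Kruskal: consider edges lightest-first.
P S (1): add. Components now {Q} {P,S} {V} {R}
Q S (6): add. Components now {P,Q,S} {V} {R}
P R (7): add. Components now {P,Q,R,S} {V}
R V (8): add. Components now {P,Q,R,S,V}
MST edges: P S, Q S, P R, R V; total weight 1+6+7+8 = 22.

22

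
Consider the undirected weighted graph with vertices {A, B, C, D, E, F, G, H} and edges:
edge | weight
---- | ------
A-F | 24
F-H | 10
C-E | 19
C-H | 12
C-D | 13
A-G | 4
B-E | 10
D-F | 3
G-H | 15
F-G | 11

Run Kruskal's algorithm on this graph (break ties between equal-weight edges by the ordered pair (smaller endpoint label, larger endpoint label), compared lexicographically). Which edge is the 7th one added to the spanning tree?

Sort edges by weight, then run Kruskal:
D-F (3): add — endpoints in different components.
A-G (4): add — endpoints in different components.
B-E (10): add — endpoints in different components.
F-H (10): add — endpoints in different components.
F-G (11): add — endpoints in different components.
C-H (12): add — endpoints in different components.
C-D (13): skip — C and D already connected.
G-H (15): skip — G and H already connected.
C-E (19): add — endpoints in different components.
The 7th edge added is C-E.

C-E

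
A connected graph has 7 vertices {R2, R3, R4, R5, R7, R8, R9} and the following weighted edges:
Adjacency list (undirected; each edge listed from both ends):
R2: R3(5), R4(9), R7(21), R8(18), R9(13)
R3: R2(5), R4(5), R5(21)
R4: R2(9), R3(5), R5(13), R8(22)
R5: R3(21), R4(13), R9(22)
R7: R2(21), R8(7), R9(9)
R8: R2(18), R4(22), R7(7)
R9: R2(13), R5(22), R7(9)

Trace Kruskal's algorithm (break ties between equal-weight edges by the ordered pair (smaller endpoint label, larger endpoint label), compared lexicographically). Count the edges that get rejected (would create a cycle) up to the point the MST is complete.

1

Kruskal: consider edges lightest-first.
R2-R3 (5): add. Components now {R5} {R9} {R7} {R4} {R2,R3} {R8}
R3-R4 (5): add. Components now {R5} {R9} {R7} {R2,R3,R4} {R8}
R7-R8 (7): add. Components now {R5} {R9} {R7,R8} {R2,R3,R4}
R2-R4 (9): skip — R4 and R2 already connected.
R7-R9 (9): add. Components now {R5} {R7,R8,R9} {R2,R3,R4}
R2-R9 (13): add. Components now {R5} {R2,R3,R4,R7,R8,R9}
R4-R5 (13): add. Components now {R2,R3,R4,R5,R7,R8,R9}
Edges rejected before the tree was complete: 1.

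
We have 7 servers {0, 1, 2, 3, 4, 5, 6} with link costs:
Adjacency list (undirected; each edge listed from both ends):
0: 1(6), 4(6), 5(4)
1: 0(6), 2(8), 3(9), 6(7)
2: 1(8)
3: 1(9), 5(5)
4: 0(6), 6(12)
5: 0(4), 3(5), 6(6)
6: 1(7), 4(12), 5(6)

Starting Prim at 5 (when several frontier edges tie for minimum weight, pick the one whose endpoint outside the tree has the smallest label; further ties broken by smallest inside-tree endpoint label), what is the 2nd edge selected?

3-5

Grow the tree from 5 using Prim:
Step 1: frontier [0–5 4, 3–5 5, 5–6 6] → take 0–5 (4); add 0.
Step 2: frontier [0–1 6, 0–4 6, 3–5 5, 5–6 6] → take 3–5 (5); add 3.
Step 3: frontier [0–1 6, 0–4 6, 1–3 9, 5–6 6] → take 0–1 (6); add 1.
Step 4: frontier [0–4 6, 1–6 7, 1–2 8, 5–6 6] → take 0–4 (6); add 4.
Step 5: frontier [1–6 7, 1–2 8, 4–6 12, 5–6 6] → take 5–6 (6); add 6.
Step 6: frontier [1–2 8] → take 1–2 (8); add 2.
The 2nd edge added is 3–5.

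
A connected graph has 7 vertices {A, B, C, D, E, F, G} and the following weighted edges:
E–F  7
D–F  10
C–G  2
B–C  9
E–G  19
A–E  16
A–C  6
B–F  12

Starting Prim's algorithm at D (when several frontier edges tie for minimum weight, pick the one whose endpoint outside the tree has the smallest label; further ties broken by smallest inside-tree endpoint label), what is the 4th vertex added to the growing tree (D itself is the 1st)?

Prim's algorithm from D:
Step 1: frontier [D–F 10] → take D–F (10); add F.
Step 2: frontier [E–F 7, B–F 12] → take E–F (7); add E.
Step 3: frontier [A–E 16, E–G 19, B–F 12] → take B–F (12); add B.
Step 4: frontier [B–C 9, A–E 16, E–G 19] → take B–C (9); add C.
Step 5: frontier [C–G 2, A–C 6, A–E 16, E–G 19] → take C–G (2); add G.
Step 6: frontier [A–C 6, A–E 16] → take A–C (6); add A.
Vertex order: D, F, E, B, C, G, A. The 4th vertex is B.

B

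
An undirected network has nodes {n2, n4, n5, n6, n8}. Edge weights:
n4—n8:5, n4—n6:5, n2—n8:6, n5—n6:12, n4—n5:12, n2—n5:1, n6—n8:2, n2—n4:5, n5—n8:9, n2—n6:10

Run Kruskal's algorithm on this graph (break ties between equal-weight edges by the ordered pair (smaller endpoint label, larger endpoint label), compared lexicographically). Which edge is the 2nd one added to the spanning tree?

n6-n8

Kruskal's algorithm — process edges by increasing weight (ties by edge label):
n2—n5 (1): add. Components now {n2,n5} {n8} {n4} {n6}
n6—n8 (2): add. Components now {n2,n5} {n6,n8} {n4}
n2—n4 (5): add. Components now {n2,n4,n5} {n6,n8}
n4—n6 (5): add. Components now {n2,n4,n5,n6,n8}
The 2nd edge added is n6—n8.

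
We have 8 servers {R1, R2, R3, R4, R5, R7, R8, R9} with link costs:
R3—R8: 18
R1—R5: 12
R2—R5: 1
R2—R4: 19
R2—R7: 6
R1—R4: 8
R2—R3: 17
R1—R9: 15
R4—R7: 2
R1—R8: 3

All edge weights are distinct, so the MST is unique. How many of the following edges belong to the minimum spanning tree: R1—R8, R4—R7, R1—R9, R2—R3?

4

Kruskal's algorithm — process edges by increasing weight (ties by edge label):
R2—R5 (1): add — endpoints in different components.
R4—R7 (2): add — endpoints in different components.
R1—R8 (3): add — endpoints in different components.
R2—R7 (6): add — endpoints in different components.
R1—R4 (8): add — endpoints in different components.
R1—R5 (12): skip — R1 and R5 already connected.
R1—R9 (15): add — endpoints in different components.
R2—R3 (17): add — endpoints in different components.
MST edge set: {R2—R5, R4—R7, R1—R8, R2—R7, R1—R4, R1—R9, R2—R3}.
Of the listed edges, {R1—R8, R4—R7, R1—R9, R2—R3} are in the MST → 4.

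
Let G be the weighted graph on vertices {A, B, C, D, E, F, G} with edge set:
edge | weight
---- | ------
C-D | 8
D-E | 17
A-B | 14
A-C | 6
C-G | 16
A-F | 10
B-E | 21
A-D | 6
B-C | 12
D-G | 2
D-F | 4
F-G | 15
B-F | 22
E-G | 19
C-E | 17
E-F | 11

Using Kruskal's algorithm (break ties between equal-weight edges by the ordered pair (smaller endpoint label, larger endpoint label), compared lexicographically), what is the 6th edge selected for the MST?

Kruskal: consider edges lightest-first.
D-G (2): add. Components now {A} {B} {C} {D,G} {E} {F}
D-F (4): add. Components now {A} {B} {C} {D,F,G} {E}
A-C (6): add. Components now {A,C} {B} {D,F,G} {E}
A-D (6): add. Components now {A,C,D,F,G} {B} {E}
C-D (8): skip — C and D already connected.
A-F (10): skip — A and F already connected.
E-F (11): add. Components now {A,C,D,E,F,G} {B}
B-C (12): add. Components now {A,B,C,D,E,F,G}
The 6th edge added is B-C.

B-C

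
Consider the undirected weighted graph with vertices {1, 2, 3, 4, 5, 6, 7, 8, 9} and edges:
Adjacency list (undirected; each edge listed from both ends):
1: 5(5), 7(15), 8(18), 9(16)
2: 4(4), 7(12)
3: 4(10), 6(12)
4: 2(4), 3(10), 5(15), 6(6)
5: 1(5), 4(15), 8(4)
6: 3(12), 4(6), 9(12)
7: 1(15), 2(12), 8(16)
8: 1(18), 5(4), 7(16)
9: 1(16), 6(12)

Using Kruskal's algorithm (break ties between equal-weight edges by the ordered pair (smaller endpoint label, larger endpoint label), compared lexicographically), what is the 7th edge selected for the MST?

6-9

Sort edges by weight, then run Kruskal:
2–4 (4): add — endpoints in different components.
5–8 (4): add — endpoints in different components.
1–5 (5): add — endpoints in different components.
4–6 (6): add — endpoints in different components.
3–4 (10): add — endpoints in different components.
2–7 (12): add — endpoints in different components.
3–6 (12): skip — 3 and 6 already connected.
6–9 (12): add — endpoints in different components.
1–7 (15): add — endpoints in different components.
The 7th edge added is 6–9.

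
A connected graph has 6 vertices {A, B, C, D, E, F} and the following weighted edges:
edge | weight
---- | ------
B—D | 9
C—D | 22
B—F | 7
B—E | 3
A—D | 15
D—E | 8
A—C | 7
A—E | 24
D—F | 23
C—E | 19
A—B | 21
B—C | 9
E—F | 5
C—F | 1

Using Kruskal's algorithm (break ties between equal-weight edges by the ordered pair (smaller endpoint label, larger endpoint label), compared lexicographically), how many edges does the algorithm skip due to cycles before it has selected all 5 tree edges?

Sort edges by weight, then run Kruskal:
C—F (1): add. Components now {A} {B} {C,F} {D} {E}
B—E (3): add. Components now {A} {B,E} {C,F} {D}
E—F (5): add. Components now {A} {B,C,E,F} {D}
A—C (7): add. Components now {A,B,C,E,F} {D}
B—F (7): skip — B and F already connected.
D—E (8): add. Components now {A,B,C,D,E,F}
Edges rejected before the tree was complete: 1.

1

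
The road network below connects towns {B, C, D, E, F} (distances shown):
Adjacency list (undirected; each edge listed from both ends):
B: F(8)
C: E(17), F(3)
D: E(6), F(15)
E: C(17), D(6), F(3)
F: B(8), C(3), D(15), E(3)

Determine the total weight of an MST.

20

Grow the tree from E using Prim:
Step 1: frontier [E–F 3, D–E 6, C–E 17] → take E–F (3); add F.
Step 2: frontier [D–E 6, C–E 17, C–F 3, B–F 8, D–F 15] → take C–F (3); add C.
Step 3: frontier [D–E 6, B–F 8, D–F 15] → take D–E (6); add D.
Step 4: frontier [B–F 8] → take B–F (8); add B.
MST edges: E–F, C–F, D–E, B–F; total weight 3+3+6+8 = 20.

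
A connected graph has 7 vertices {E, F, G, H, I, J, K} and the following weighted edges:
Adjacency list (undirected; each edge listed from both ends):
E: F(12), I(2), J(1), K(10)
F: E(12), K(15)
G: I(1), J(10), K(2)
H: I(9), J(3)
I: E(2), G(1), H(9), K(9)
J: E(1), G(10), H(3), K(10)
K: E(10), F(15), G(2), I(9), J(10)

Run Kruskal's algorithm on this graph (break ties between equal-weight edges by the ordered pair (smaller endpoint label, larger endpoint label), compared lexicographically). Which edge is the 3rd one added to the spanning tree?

Kruskal's algorithm — process edges by increasing weight (ties by edge label):
E–J (1): add. Components now {E,J} {F} {G} {H} {I} {K}
G–I (1): add. Components now {E,J} {F} {G,I} {H} {K}
E–I (2): add. Components now {E,G,I,J} {F} {H} {K}
G–K (2): add. Components now {E,G,I,J,K} {F} {H}
H–J (3): add. Components now {E,G,H,I,J,K} {F}
H–I (9): skip — H and I already connected.
I–K (9): skip — I and K already connected.
E–K (10): skip — E and K already connected.
G–J (10): skip — G and J already connected.
J–K (10): skip — J and K already connected.
E–F (12): add. Components now {E,F,G,H,I,J,K}
The 3rd edge added is E–I.

E-I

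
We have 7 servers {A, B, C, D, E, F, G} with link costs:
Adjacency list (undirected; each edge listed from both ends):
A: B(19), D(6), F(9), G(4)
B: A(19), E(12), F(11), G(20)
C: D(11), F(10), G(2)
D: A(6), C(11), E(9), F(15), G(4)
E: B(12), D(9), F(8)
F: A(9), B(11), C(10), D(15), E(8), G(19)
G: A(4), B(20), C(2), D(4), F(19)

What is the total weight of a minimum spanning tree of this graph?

Prim, starting at C.
Step 1: cheapest edge leaving the tree is C-G (2); add G.
Step 2: cheapest edge leaving the tree is A-G (4); add A.
Step 3: cheapest edge leaving the tree is D-G (4); add D.
Step 4: cheapest edge leaving the tree is D-E (9); add E.
Step 5: cheapest edge leaving the tree is E-F (8); add F.
Step 6: cheapest edge leaving the tree is B-F (11); add B.
MST edges: C-G, A-G, D-G, D-E, E-F, B-F; total weight 2+4+4+9+8+11 = 38.

38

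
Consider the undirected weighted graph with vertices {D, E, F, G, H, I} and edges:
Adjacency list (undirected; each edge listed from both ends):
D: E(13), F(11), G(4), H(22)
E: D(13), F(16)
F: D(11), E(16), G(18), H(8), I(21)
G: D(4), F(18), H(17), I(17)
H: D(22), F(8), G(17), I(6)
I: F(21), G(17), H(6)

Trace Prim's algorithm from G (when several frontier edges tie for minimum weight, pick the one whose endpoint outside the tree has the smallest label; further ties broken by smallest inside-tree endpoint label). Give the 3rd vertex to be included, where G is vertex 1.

F

Grow the tree from G using Prim:
Step 1: cheapest edge leaving the tree is D–G (4); add D.
Step 2: cheapest edge leaving the tree is D–F (11); add F.
Step 3: cheapest edge leaving the tree is F–H (8); add H.
Step 4: cheapest edge leaving the tree is H–I (6); add I.
Step 5: cheapest edge leaving the tree is D–E (13); add E.
Vertex order: G, D, F, H, I, E. The 3rd vertex is F.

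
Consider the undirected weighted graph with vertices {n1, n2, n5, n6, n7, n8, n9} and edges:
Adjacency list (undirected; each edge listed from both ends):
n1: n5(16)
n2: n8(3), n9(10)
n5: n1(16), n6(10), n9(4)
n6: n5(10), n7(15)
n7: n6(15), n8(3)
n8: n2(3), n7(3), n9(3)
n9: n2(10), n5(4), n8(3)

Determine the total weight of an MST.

39

Sort edges by weight, then run Kruskal:
n2-n8 (3): add — endpoints in different components.
n7-n8 (3): add — endpoints in different components.
n8-n9 (3): add — endpoints in different components.
n5-n9 (4): add — endpoints in different components.
n2-n9 (10): skip — n9 and n2 already connected.
n5-n6 (10): add — endpoints in different components.
n6-n7 (15): skip — n6 and n7 already connected.
n1-n5 (16): add — endpoints in different components.
MST edges: n2-n8, n7-n8, n8-n9, n5-n9, n5-n6, n1-n5; total weight 3+3+3+4+10+16 = 39.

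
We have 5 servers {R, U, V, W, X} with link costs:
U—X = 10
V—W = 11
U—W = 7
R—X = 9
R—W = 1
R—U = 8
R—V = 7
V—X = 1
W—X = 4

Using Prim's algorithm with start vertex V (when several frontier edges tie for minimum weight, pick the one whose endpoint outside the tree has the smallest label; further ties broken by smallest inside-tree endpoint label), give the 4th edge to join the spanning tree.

Prim's algorithm from V:
Step 1: frontier [V—X 1, R—V 7, V—W 11] → take V—X (1); add X.
Step 2: frontier [R—V 7, V—W 11, W—X 4, R—X 9, U—X 10] → take W—X (4); add W.
Step 3: frontier [R—V 7, R—W 1, U—W 7, R—X 9, U—X 10] → take R—W (1); add R.
Step 4: frontier [R—U 8, U—W 7, U—X 10] → take U—W (7); add U.
The 4th edge added is U—W.

U-W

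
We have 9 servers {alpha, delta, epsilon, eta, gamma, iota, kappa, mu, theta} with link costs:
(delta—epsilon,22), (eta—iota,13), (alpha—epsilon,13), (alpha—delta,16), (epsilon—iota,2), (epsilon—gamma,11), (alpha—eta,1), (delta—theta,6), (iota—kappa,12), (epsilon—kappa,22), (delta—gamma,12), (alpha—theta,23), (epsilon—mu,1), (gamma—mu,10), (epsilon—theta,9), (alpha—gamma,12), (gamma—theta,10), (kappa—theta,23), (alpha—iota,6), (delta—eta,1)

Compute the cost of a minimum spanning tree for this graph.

Grow the tree from kappa using Prim:
Step 1: cheapest edge leaving the tree is iota—kappa (12); add iota.
Step 2: cheapest edge leaving the tree is epsilon—iota (2); add epsilon.
Step 3: cheapest edge leaving the tree is epsilon—mu (1); add mu.
Step 4: cheapest edge leaving the tree is alpha—iota (6); add alpha.
Step 5: cheapest edge leaving the tree is alpha—eta (1); add eta.
Step 6: cheapest edge leaving the tree is delta—eta (1); add delta.
Step 7: cheapest edge leaving the tree is delta—theta (6); add theta.
Step 8: cheapest edge leaving the tree is gamma—mu (10); add gamma.
MST edges: iota—kappa, epsilon—iota, epsilon—mu, alpha—iota, alpha—eta, delta—eta, delta—theta, gamma—mu; total weight 12+2+1+6+1+1+6+10 = 39.

39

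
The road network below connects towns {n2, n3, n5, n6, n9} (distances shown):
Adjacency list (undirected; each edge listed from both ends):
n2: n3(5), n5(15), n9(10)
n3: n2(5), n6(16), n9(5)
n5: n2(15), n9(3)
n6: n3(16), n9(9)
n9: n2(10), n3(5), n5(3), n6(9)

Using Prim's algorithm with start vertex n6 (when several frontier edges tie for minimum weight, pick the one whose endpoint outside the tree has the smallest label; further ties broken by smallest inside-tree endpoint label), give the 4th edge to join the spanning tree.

Prim, starting at n6.
Step 1: cheapest edge leaving the tree is n6-n9 (9); add n9.
Step 2: cheapest edge leaving the tree is n5-n9 (3); add n5.
Step 3: cheapest edge leaving the tree is n3-n9 (5); add n3.
Step 4: cheapest edge leaving the tree is n2-n3 (5); add n2.
The 4th edge added is n2-n3.

n2-n3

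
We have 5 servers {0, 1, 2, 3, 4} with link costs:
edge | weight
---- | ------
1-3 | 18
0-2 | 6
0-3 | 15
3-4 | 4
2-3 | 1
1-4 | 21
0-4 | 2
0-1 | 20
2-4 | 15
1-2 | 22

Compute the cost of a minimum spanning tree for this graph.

Prim, starting at 4.
Step 1: frontier [0-4 2, 3-4 4, 2-4 15, 1-4 21] → take 0-4 (2); add 0.
Step 2: frontier [0-2 6, 0-3 15, 0-1 20, 3-4 4, 2-4 15, 1-4 21] → take 3-4 (4); add 3.
Step 3: frontier [0-2 6, 0-1 20, 2-3 1, 1-3 18, 2-4 15, 1-4 21] → take 2-3 (1); add 2.
Step 4: frontier [0-1 20, 1-2 22, 1-3 18, 1-4 21] → take 1-3 (18); add 1.
MST edges: 0-4, 3-4, 2-3, 1-3; total weight 2+4+1+18 = 25.

25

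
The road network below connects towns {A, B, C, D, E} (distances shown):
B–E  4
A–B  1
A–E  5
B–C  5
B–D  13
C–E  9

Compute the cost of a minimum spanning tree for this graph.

23

Kruskal: consider edges lightest-first.
A–B (1): add — endpoints in different components.
B–E (4): add — endpoints in different components.
A–E (5): skip — A and E already connected.
B–C (5): add — endpoints in different components.
C–E (9): skip — C and E already connected.
B–D (13): add — endpoints in different components.
MST edges: A–B, B–E, B–C, B–D; total weight 1+4+5+13 = 23.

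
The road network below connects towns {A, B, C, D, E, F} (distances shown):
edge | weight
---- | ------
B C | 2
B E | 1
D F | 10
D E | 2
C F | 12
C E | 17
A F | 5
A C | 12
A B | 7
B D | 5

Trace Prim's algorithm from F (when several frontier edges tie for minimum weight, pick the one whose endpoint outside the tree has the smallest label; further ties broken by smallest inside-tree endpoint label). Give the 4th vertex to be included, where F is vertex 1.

Prim's algorithm from F:
Step 1: cheapest edge leaving the tree is A F (5); add A.
Step 2: cheapest edge leaving the tree is A B (7); add B.
Step 3: cheapest edge leaving the tree is B E (1); add E.
Step 4: cheapest edge leaving the tree is B C (2); add C.
Step 5: cheapest edge leaving the tree is D E (2); add D.
Vertex order: F, A, B, E, C, D. The 4th vertex is E.

E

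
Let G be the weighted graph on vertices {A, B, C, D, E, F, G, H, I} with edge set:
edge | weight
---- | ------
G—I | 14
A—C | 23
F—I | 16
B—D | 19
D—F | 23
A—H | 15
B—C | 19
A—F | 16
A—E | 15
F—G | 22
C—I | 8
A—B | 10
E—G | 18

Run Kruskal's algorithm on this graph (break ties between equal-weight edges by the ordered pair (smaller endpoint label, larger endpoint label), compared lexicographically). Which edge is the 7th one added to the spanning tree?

F-I

Kruskal: consider edges lightest-first.
C—I (8): add — endpoints in different components.
A—B (10): add — endpoints in different components.
G—I (14): add — endpoints in different components.
A—E (15): add — endpoints in different components.
A—H (15): add — endpoints in different components.
A—F (16): add — endpoints in different components.
F—I (16): add — endpoints in different components.
E—G (18): skip — E and G already connected.
B—C (19): skip — B and C already connected.
B—D (19): add — endpoints in different components.
The 7th edge added is F—I.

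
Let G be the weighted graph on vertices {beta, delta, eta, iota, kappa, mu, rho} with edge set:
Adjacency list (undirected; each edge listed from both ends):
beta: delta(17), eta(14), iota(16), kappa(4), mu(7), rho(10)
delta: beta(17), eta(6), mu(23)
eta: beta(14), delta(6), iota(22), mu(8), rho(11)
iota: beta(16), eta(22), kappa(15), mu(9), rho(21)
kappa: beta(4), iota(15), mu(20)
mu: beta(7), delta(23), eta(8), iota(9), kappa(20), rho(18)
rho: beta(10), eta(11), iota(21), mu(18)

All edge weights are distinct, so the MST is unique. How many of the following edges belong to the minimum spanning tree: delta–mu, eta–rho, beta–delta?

Sort edges by weight, then run Kruskal:
beta–kappa (4): add. Components now {delta} {eta} {iota} {beta,kappa} {rho} {mu}
delta–eta (6): add. Components now {delta,eta} {iota} {beta,kappa} {rho} {mu}
beta–mu (7): add. Components now {delta,eta} {iota} {beta,kappa,mu} {rho}
eta–mu (8): add. Components now {beta,delta,eta,kappa,mu} {iota} {rho}
iota–mu (9): add. Components now {beta,delta,eta,iota,kappa,mu} {rho}
beta–rho (10): add. Components now {beta,delta,eta,iota,kappa,mu,rho}
MST edge set: {beta–kappa, delta–eta, beta–mu, eta–mu, iota–mu, beta–rho}.
Of the listed edges, {} are in the MST → 0.

0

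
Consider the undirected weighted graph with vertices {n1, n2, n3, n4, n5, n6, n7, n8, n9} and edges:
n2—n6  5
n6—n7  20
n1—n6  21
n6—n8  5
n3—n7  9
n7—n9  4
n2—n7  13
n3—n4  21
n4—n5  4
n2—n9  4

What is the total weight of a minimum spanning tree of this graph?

73

Kruskal: consider edges lightest-first.
n2—n9 (4): add — endpoints in different components.
n4—n5 (4): add — endpoints in different components.
n7—n9 (4): add — endpoints in different components.
n2—n6 (5): add — endpoints in different components.
n6—n8 (5): add — endpoints in different components.
n3—n7 (9): add — endpoints in different components.
n2—n7 (13): skip — n2 and n7 already connected.
n6—n7 (20): skip — n6 and n7 already connected.
n1—n6 (21): add — endpoints in different components.
n3—n4 (21): add — endpoints in different components.
MST edges: n2—n9, n4—n5, n7—n9, n2—n6, n6—n8, n3—n7, n1—n6, n3—n4; total weight 4+4+4+5+5+9+21+21 = 73.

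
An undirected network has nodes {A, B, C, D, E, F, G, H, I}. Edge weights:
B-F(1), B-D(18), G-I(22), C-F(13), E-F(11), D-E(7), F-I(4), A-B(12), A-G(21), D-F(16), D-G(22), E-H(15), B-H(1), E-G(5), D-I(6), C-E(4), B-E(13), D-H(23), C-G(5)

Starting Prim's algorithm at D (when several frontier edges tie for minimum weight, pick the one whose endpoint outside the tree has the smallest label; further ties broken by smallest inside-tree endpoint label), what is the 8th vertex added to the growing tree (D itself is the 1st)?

Prim, starting at D.
Step 1: cheapest edge leaving the tree is D-I (6); add I.
Step 2: cheapest edge leaving the tree is F-I (4); add F.
Step 3: cheapest edge leaving the tree is B-F (1); add B.
Step 4: cheapest edge leaving the tree is B-H (1); add H.
Step 5: cheapest edge leaving the tree is D-E (7); add E.
Step 6: cheapest edge leaving the tree is C-E (4); add C.
Step 7: cheapest edge leaving the tree is C-G (5); add G.
Step 8: cheapest edge leaving the tree is A-B (12); add A.
Vertex order: D, I, F, B, H, E, C, G, A. The 8th vertex is G.

G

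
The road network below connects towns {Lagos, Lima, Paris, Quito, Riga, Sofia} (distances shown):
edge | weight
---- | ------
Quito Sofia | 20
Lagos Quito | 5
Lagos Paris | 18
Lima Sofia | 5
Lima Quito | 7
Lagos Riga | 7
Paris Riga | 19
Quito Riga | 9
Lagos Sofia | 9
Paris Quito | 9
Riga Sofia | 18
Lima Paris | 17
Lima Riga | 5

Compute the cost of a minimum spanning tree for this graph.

Prim, starting at Lagos.
Step 1: frontier [Lagos Quito 5, Lagos Riga 7, Lagos Sofia 9, Lagos Paris 18] → take Lagos Quito (5); add Quito.
Step 2: frontier [Lagos Riga 7, Lagos Sofia 9, Lagos Paris 18, Lima Quito 7, Paris Quito 9, Quito Riga 9, Quito Sofia 20] → take Lima Quito (7); add Lima.
Step 3: frontier [Lagos Riga 7, Lagos Sofia 9, Lagos Paris 18, Lima Riga 5, Lima Sofia 5, Lima Paris 17, Paris Quito 9, Quito Riga 9, Quito Sofia 20] → take Lima Riga (5); add Riga.
Step 4: frontier [Lagos Sofia 9, Lagos Paris 18, Lima Sofia 5, Lima Paris 17, Paris Quito 9, Quito Sofia 20, Riga Sofia 18, Paris Riga 19] → take Lima Sofia (5); add Sofia.
Step 5: frontier [Lagos Paris 18, Lima Paris 17, Paris Quito 9, Paris Riga 19] → take Paris Quito (9); add Paris.
MST edges: Lagos Quito, Lima Quito, Lima Riga, Lima Sofia, Paris Quito; total weight 5+7+5+5+9 = 31.

31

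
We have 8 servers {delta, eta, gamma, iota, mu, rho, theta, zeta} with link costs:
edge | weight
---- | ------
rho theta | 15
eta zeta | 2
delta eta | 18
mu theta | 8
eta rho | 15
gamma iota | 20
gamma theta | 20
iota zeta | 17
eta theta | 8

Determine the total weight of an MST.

88

Sort edges by weight, then run Kruskal:
eta zeta (2): add — endpoints in different components.
eta theta (8): add — endpoints in different components.
mu theta (8): add — endpoints in different components.
eta rho (15): add — endpoints in different components.
rho theta (15): skip — theta and rho already connected.
iota zeta (17): add — endpoints in different components.
delta eta (18): add — endpoints in different components.
gamma iota (20): add — endpoints in different components.
MST edges: eta zeta, eta theta, mu theta, eta rho, iota zeta, delta eta, gamma iota; total weight 2+8+8+15+17+18+20 = 88.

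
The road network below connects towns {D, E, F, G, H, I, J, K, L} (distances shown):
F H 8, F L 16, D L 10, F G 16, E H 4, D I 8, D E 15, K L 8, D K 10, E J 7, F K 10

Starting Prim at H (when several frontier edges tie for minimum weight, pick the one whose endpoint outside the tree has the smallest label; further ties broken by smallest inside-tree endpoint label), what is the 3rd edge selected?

F-H

Grow the tree from H using Prim:
Step 1: frontier [E H 4, F H 8] → take E H (4); add E.
Step 2: frontier [E J 7, D E 15, F H 8] → take E J (7); add J.
Step 3: frontier [D E 15, F H 8] → take F H (8); add F.
Step 4: frontier [D E 15, F K 10, F G 16, F L 16] → take F K (10); add K.
Step 5: frontier [D E 15, F G 16, F L 16, K L 8, D K 10] → take K L (8); add L.
Step 6: frontier [D E 15, F G 16, D K 10, D L 10] → take D K (10); add D.
Step 7: frontier [D I 8, F G 16] → take D I (8); add I.
Step 8: frontier [F G 16] → take F G (16); add G.
The 3rd edge added is F H.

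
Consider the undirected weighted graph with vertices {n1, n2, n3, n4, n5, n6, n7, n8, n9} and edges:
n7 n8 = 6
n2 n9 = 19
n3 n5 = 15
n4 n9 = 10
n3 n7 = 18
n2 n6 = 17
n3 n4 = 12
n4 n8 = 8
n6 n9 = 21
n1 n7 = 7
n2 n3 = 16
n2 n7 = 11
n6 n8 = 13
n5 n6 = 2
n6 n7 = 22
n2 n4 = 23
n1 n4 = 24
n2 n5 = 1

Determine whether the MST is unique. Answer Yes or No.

Sort edges by weight, then run Kruskal:
n2 n5 (1): add — endpoints in different components.
n5 n6 (2): add — endpoints in different components.
n7 n8 (6): add — endpoints in different components.
n1 n7 (7): add — endpoints in different components.
n4 n8 (8): add — endpoints in different components.
n4 n9 (10): add — endpoints in different components.
n2 n7 (11): add — endpoints in different components.
n3 n4 (12): add — endpoints in different components.
Every non-tree edge has weight strictly greater than the heaviest edge on the tree path between its endpoints, so the MST is unique.

Yes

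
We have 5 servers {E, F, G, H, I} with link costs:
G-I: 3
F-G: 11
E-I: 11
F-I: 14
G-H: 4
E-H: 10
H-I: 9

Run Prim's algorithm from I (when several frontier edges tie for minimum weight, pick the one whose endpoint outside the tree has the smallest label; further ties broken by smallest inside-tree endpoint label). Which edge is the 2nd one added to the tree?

Prim's algorithm from I:
Step 1: cheapest edge leaving the tree is G-I (3); add G.
Step 2: cheapest edge leaving the tree is G-H (4); add H.
Step 3: cheapest edge leaving the tree is E-H (10); add E.
Step 4: cheapest edge leaving the tree is F-G (11); add F.
The 2nd edge added is G-H.

G-H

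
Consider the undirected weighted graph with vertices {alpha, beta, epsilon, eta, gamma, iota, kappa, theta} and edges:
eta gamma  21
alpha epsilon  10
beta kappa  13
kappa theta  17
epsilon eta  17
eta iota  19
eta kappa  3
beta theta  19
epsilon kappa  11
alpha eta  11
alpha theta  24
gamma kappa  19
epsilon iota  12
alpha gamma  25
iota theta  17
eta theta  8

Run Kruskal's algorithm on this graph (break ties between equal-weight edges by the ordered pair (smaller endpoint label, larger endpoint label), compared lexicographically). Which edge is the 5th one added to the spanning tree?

Kruskal: consider edges lightest-first.
eta kappa (3): add — endpoints in different components.
eta theta (8): add — endpoints in different components.
alpha epsilon (10): add — endpoints in different components.
alpha eta (11): add — endpoints in different components.
epsilon kappa (11): skip — kappa and epsilon already connected.
epsilon iota (12): add — endpoints in different components.
beta kappa (13): add — endpoints in different components.
epsilon eta (17): skip — epsilon and eta already connected.
iota theta (17): skip — theta and iota already connected.
kappa theta (17): skip — theta and kappa already connected.
beta theta (19): skip — theta and beta already connected.
eta iota (19): skip — iota and eta already connected.
gamma kappa (19): add — endpoints in different components.
The 5th edge added is epsilon iota.

epsilon-iota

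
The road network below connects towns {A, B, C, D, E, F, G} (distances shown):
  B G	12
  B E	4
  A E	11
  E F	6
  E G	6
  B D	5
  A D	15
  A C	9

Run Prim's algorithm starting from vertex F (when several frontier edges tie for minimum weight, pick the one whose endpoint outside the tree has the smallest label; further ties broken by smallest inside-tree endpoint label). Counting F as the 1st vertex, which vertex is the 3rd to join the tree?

Grow the tree from F using Prim:
Step 1: cheapest edge leaving the tree is E F (6); add E.
Step 2: cheapest edge leaving the tree is B E (4); add B.
Step 3: cheapest edge leaving the tree is B D (5); add D.
Step 4: cheapest edge leaving the tree is E G (6); add G.
Step 5: cheapest edge leaving the tree is A E (11); add A.
Step 6: cheapest edge leaving the tree is A C (9); add C.
Vertex order: F, E, B, D, G, A, C. The 3rd vertex is B.

B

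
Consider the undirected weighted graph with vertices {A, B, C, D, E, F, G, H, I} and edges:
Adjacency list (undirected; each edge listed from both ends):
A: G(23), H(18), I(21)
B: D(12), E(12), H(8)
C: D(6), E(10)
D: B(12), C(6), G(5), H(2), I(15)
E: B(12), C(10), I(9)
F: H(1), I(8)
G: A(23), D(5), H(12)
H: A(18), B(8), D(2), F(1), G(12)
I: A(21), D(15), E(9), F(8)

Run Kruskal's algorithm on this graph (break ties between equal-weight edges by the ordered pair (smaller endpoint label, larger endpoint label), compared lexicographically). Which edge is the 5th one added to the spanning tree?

Kruskal: consider edges lightest-first.
F–H (1): add — endpoints in different components.
D–H (2): add — endpoints in different components.
D–G (5): add — endpoints in different components.
C–D (6): add — endpoints in different components.
B–H (8): add — endpoints in different components.
F–I (8): add — endpoints in different components.
E–I (9): add — endpoints in different components.
C–E (10): skip — C and E already connected.
B–D (12): skip — B and D already connected.
B–E (12): skip — B and E already connected.
G–H (12): skip — G and H already connected.
D–I (15): skip — D and I already connected.
A–H (18): add — endpoints in different components.
The 5th edge added is B–H.

B-H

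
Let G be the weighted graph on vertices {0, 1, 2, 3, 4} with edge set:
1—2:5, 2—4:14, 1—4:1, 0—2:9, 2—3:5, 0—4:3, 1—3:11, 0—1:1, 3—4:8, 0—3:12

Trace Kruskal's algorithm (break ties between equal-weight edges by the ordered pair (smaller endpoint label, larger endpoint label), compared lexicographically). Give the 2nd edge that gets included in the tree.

1-4

Sort edges by weight, then run Kruskal:
0—1 (1): add — endpoints in different components.
1—4 (1): add — endpoints in different components.
0—4 (3): skip — 0 and 4 already connected.
1—2 (5): add — endpoints in different components.
2—3 (5): add — endpoints in different components.
The 2nd edge added is 1—4.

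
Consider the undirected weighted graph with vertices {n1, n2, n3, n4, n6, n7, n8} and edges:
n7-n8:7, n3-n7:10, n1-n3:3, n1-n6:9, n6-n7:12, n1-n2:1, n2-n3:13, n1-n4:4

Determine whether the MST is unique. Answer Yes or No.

Kruskal's algorithm — process edges by increasing weight (ties by edge label):
n1-n2 (1): add. Components now {n8} {n4} {n1,n2} {n6} {n7} {n3}
n1-n3 (3): add. Components now {n8} {n4} {n1,n2,n3} {n6} {n7}
n1-n4 (4): add. Components now {n8} {n1,n2,n3,n4} {n6} {n7}
n7-n8 (7): add. Components now {n7,n8} {n1,n2,n3,n4} {n6}
n1-n6 (9): add. Components now {n7,n8} {n1,n2,n3,n4,n6}
n3-n7 (10): add. Components now {n1,n2,n3,n4,n6,n7,n8}
Every non-tree edge has weight strictly greater than the heaviest edge on the tree path between its endpoints, so the MST is unique.

Yes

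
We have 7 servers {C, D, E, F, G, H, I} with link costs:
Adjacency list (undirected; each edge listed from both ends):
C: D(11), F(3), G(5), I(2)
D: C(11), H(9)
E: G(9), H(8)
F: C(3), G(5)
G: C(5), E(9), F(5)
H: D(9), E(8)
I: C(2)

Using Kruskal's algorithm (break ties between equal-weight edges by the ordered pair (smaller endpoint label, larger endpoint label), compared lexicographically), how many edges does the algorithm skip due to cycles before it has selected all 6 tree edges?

1

Sort edges by weight, then run Kruskal:
C–I (2): add — endpoints in different components.
C–F (3): add — endpoints in different components.
C–G (5): add — endpoints in different components.
F–G (5): skip — F and G already connected.
E–H (8): add — endpoints in different components.
D–H (9): add — endpoints in different components.
E–G (9): add — endpoints in different components.
Edges rejected before the tree was complete: 1.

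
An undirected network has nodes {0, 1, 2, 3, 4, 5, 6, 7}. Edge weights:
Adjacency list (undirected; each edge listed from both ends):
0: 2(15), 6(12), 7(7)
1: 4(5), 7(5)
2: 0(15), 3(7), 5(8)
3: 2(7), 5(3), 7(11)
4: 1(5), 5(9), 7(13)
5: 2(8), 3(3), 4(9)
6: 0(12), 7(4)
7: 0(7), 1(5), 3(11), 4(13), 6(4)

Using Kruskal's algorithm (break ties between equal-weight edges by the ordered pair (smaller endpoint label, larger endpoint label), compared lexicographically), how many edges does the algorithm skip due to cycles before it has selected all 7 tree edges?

Kruskal: consider edges lightest-first.
3—5 (3): add — endpoints in different components.
6—7 (4): add — endpoints in different components.
1—4 (5): add — endpoints in different components.
1—7 (5): add — endpoints in different components.
0—7 (7): add — endpoints in different components.
2—3 (7): add — endpoints in different components.
2—5 (8): skip — 2 and 5 already connected.
4—5 (9): add — endpoints in different components.
Edges rejected before the tree was complete: 1.

1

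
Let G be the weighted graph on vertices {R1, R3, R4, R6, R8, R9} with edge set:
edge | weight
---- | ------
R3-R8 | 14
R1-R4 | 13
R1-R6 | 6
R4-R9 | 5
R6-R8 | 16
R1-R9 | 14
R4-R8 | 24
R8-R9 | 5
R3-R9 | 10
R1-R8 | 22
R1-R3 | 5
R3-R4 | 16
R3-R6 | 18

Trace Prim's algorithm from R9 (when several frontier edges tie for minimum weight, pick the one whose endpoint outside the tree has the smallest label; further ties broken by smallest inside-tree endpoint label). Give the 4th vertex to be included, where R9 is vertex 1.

Prim, starting at R9.
Step 1: frontier [R4-R9 5, R8-R9 5, R3-R9 10, R1-R9 14] → take R4-R9 (5); add R4.
Step 2: frontier [R1-R4 13, R3-R4 16, R4-R8 24, R8-R9 5, R3-R9 10, R1-R9 14] → take R8-R9 (5); add R8.
Step 3: frontier [R1-R4 13, R3-R4 16, R3-R8 14, R6-R8 16, R1-R8 22, R3-R9 10, R1-R9 14] → take R3-R9 (10); add R3.
Step 4: frontier [R1-R3 5, R3-R6 18, R1-R4 13, R6-R8 16, R1-R8 22, R1-R9 14] → take R1-R3 (5); add R1.
Step 5: frontier [R1-R6 6, R3-R6 18, R6-R8 16] → take R1-R6 (6); add R6.
Vertex order: R9, R4, R8, R3, R1, R6. The 4th vertex is R3.

R3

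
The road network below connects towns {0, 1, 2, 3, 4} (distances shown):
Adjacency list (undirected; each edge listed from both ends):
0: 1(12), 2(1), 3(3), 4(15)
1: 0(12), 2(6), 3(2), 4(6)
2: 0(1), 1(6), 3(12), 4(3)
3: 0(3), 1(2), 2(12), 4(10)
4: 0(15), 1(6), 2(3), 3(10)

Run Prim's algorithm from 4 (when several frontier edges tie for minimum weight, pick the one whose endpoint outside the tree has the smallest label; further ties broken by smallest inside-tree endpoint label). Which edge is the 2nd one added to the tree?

0-2

Prim's algorithm from 4:
Step 1: frontier [2—4 3, 1—4 6, 3—4 10, 0—4 15] → take 2—4 (3); add 2.
Step 2: frontier [0—2 1, 1—2 6, 2—3 12, 1—4 6, 3—4 10, 0—4 15] → take 0—2 (1); add 0.
Step 3: frontier [0—3 3, 0—1 12, 1—2 6, 2—3 12, 1—4 6, 3—4 10] → take 0—3 (3); add 3.
Step 4: frontier [0—1 12, 1—2 6, 1—3 2, 1—4 6] → take 1—3 (2); add 1.
The 2nd edge added is 0—2.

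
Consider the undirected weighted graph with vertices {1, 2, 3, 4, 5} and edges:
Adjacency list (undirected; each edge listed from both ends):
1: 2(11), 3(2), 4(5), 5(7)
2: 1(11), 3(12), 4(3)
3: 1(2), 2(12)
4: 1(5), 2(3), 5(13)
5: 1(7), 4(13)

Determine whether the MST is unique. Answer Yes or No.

Sort edges by weight, then run Kruskal:
1-3 (2): add. Components now {1,3} {2} {4} {5}
2-4 (3): add. Components now {1,3} {2,4} {5}
1-4 (5): add. Components now {1,2,3,4} {5}
1-5 (7): add. Components now {1,2,3,4,5}
Every non-tree edge has weight strictly greater than the heaviest edge on the tree path between its endpoints, so the MST is unique.

Yes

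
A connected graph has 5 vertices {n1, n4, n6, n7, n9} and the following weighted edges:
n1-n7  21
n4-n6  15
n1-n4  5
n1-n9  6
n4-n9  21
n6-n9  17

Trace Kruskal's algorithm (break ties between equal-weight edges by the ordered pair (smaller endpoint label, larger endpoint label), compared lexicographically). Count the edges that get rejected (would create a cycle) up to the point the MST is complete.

Kruskal: consider edges lightest-first.
n1-n4 (5): add — endpoints in different components.
n1-n9 (6): add — endpoints in different components.
n4-n6 (15): add — endpoints in different components.
n6-n9 (17): skip — n6 and n9 already connected.
n1-n7 (21): add — endpoints in different components.
Edges rejected before the tree was complete: 1.

1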